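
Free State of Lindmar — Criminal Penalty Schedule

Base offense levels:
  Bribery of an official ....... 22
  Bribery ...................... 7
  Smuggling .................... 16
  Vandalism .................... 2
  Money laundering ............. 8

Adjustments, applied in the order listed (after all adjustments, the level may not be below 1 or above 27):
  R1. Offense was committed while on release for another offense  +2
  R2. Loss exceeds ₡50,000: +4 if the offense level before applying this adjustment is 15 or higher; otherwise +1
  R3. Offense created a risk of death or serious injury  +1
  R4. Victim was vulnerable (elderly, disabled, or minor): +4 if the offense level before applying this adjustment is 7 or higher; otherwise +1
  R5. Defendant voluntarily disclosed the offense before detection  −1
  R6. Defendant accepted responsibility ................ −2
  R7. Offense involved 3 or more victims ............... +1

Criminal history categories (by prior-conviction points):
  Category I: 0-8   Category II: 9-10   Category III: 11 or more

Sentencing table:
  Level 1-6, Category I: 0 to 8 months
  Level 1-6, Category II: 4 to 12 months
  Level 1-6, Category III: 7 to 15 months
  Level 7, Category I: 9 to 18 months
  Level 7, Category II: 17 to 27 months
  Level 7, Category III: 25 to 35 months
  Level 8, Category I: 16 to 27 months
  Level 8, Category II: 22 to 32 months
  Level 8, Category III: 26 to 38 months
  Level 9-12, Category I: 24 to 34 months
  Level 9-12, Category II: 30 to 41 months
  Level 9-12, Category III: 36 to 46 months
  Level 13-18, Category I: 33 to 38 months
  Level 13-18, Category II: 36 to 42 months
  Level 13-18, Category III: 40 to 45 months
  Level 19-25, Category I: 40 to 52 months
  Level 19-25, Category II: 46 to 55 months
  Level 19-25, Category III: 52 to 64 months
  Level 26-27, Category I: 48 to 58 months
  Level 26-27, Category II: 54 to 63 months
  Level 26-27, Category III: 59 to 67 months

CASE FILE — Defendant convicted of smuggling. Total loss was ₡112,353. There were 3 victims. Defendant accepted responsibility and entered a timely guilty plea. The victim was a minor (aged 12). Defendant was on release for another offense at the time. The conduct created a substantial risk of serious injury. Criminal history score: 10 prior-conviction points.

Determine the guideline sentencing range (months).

Base offense level for smuggling: 16.
R1 applies: 16 + 2 = 18.
R2 applies (level before this adjustment is 18 ≥ 15, so +4): 18 + 4 = 22.
R3 applies: 22 + 1 = 23.
R4 applies (level before this adjustment is 23 ≥ 7, so +4): 23 + 4 = 27.
R6 applies: 27 − 2 = 25.
R7 applies: 25 + 1 = 26.
Final offense level: 26.
Criminal history: 10 prior points → Category II (9-10).
Level 26 falls in the 26-27 band.
Grid: Level 26-27 × Category II = 54-63 months.

54-63 months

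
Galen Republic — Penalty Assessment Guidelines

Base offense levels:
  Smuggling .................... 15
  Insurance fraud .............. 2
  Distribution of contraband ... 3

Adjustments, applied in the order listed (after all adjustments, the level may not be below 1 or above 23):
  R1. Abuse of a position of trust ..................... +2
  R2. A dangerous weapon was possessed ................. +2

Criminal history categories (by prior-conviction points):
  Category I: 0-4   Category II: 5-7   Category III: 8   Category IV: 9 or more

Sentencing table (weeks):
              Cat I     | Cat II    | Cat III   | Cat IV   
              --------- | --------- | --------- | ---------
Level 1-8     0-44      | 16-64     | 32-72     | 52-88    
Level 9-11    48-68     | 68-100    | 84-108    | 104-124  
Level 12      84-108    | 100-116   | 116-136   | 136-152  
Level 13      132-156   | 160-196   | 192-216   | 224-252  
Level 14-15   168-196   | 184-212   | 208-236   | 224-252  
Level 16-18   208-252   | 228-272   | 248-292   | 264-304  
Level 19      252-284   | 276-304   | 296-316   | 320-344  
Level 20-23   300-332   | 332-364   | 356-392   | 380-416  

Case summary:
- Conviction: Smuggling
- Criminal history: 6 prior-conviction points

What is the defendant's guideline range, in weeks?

184-212 weeks

Base offense level for smuggling: 15.
Final offense level: 15.
Criminal history: 6 prior points → Category II (5-7).
Level 15 falls in the 14-15 band.
Grid: Level 14-15 × Category II = 184-212 weeks.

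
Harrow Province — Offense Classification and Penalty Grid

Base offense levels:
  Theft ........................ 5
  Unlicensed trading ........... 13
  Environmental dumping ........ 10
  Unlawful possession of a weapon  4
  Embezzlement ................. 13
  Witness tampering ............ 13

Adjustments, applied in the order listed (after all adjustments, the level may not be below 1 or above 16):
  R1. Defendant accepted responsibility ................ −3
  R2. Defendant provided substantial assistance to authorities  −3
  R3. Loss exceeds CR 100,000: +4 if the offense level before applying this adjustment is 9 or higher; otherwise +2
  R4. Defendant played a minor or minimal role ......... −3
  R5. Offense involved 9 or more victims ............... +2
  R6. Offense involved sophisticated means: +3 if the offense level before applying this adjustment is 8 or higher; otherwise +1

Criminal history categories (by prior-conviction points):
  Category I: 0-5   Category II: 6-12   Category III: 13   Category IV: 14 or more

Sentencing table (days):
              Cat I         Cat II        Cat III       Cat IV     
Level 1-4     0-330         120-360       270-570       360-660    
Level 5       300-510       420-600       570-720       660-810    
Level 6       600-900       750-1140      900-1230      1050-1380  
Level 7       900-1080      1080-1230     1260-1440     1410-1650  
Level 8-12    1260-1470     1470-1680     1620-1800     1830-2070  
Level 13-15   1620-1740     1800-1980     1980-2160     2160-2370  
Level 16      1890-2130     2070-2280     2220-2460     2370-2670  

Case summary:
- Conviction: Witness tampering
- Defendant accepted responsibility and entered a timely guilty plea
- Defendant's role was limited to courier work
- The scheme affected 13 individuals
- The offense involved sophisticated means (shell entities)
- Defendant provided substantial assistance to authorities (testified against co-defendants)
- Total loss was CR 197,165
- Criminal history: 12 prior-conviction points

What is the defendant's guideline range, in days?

Base offense level for witness tampering: 13.
R1 applies: 13 − 3 = 10.
R2 applies: 10 − 3 = 7.
R3 applies (level before this adjustment is 7 < 9, so +2): 7 + 2 = 9.
R4 applies: 9 − 3 = 6.
R5 applies: 6 + 2 = 8.
R6 applies (level before this adjustment is 8 ≥ 8, so +3): 8 + 3 = 11.
Final offense level: 11.
Criminal history: 12 prior points → Category II (6-12).
Level 11 falls in the 8-12 band.
Grid: Level 8-12 × Category II = 1470-1680 days.

1470-1680 days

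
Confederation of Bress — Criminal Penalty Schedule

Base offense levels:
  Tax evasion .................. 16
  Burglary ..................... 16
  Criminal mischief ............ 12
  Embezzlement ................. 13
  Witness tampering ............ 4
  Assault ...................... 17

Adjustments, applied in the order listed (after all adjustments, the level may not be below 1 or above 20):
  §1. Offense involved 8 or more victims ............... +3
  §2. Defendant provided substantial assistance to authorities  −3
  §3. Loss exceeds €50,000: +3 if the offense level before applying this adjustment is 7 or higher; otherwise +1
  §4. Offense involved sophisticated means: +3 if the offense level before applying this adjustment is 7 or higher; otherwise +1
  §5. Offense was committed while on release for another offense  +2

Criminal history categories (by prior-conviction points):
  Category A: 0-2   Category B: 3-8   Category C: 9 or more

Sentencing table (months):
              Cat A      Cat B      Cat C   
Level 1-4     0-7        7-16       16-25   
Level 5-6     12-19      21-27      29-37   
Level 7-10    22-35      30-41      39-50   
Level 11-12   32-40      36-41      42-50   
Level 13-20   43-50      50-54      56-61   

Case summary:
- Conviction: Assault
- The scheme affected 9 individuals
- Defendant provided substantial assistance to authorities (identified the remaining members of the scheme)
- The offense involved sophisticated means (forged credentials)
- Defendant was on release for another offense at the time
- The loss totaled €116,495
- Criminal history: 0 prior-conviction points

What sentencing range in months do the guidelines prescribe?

Base offense level for assault: 17.
§1 applies: 17 + 3 = 20.
§2 applies: 20 − 3 = 17.
§3 applies (level before this adjustment is 17 ≥ 7, so +3): 17 + 3 = 20.
§4 applies (level before this adjustment is 20 ≥ 7, so +3): 20 + 3 = 23.
§5 applies: 23 + 2 = 25.
Level 25 exceeds the maximum of 20; capped at 20.
Final offense level: 20.
Criminal history: 0 prior points → Category A (0-2).
Level 20 falls in the 13-20 band.
Grid: Level 13-20 × Category A = 43-50 months.

43-50 months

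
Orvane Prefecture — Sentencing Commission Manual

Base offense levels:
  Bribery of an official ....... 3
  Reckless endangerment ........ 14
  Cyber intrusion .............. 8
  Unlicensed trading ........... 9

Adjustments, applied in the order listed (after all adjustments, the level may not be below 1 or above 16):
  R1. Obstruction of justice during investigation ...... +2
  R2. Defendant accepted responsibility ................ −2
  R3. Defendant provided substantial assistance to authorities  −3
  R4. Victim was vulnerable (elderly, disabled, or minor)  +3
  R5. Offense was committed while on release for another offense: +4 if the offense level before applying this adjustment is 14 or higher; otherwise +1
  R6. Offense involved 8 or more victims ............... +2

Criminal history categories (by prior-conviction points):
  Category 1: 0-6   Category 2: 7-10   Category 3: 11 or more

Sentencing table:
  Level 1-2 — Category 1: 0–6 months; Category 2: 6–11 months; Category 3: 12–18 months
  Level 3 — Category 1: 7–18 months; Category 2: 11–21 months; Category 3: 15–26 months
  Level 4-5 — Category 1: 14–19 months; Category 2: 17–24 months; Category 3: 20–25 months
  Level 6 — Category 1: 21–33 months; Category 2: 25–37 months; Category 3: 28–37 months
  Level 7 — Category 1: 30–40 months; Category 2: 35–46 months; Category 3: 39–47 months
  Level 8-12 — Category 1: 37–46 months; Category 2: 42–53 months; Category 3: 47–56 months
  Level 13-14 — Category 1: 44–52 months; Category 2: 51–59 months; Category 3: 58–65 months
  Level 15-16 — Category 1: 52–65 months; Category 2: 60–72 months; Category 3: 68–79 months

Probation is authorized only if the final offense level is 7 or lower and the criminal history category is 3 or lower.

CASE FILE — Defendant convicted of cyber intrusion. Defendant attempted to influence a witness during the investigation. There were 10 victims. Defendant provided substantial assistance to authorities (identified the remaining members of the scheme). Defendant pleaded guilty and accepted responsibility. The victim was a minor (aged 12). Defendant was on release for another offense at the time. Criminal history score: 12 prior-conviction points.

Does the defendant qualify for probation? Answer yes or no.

Base offense level for cyber intrusion: 8.
R1 applies: 8 + 2 = 10.
R2 applies: 10 − 2 = 8.
R3 applies: 8 − 3 = 5.
R4 applies: 5 + 3 = 8.
R5 applies (level before this adjustment is 8 < 14, so +1): 8 + 1 = 9.
R6 applies: 9 + 2 = 11.
Final offense level: 11.
Criminal history: 12 prior points → Category 3 (11+).
Level 11 falls in the 8-12 band.
Grid: Level 8-12 × Category 3 = 47-56 months.
Probation check: level 11 > 7 and category 3 ≤ 3 → not eligible.

No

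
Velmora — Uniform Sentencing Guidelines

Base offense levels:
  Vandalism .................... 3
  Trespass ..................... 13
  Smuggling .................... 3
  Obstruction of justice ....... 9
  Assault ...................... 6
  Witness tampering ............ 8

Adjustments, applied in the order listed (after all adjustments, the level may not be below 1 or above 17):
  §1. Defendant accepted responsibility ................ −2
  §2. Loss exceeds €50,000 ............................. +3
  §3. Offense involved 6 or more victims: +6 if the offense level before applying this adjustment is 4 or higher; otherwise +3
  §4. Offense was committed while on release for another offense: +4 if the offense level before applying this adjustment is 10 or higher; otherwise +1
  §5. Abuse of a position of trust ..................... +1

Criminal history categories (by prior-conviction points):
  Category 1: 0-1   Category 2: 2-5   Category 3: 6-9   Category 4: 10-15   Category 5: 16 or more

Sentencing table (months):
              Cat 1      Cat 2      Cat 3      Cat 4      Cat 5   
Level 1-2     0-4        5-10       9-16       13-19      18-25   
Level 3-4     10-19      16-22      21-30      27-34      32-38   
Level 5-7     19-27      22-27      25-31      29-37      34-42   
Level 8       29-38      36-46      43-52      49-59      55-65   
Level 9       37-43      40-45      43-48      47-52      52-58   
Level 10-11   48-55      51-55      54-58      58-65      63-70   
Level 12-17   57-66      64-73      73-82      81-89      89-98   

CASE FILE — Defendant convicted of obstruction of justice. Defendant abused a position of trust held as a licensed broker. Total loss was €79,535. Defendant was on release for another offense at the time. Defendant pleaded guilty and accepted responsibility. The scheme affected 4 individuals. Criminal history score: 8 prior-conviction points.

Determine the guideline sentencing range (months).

73-82 months

Base offense level for obstruction of justice: 9.
§1 applies: 9 − 2 = 7.
§2 applies: 7 + 3 = 10.
§3 does not apply.
§4 applies (level before this adjustment is 10 ≥ 10, so +4): 10 + 4 = 14.
§5 applies: 14 + 1 = 15.
Final offense level: 15.
Criminal history: 8 prior points → Category 3 (6-9).
Level 15 falls in the 12-17 band.
Grid: Level 12-17 × Category 3 = 73-82 months.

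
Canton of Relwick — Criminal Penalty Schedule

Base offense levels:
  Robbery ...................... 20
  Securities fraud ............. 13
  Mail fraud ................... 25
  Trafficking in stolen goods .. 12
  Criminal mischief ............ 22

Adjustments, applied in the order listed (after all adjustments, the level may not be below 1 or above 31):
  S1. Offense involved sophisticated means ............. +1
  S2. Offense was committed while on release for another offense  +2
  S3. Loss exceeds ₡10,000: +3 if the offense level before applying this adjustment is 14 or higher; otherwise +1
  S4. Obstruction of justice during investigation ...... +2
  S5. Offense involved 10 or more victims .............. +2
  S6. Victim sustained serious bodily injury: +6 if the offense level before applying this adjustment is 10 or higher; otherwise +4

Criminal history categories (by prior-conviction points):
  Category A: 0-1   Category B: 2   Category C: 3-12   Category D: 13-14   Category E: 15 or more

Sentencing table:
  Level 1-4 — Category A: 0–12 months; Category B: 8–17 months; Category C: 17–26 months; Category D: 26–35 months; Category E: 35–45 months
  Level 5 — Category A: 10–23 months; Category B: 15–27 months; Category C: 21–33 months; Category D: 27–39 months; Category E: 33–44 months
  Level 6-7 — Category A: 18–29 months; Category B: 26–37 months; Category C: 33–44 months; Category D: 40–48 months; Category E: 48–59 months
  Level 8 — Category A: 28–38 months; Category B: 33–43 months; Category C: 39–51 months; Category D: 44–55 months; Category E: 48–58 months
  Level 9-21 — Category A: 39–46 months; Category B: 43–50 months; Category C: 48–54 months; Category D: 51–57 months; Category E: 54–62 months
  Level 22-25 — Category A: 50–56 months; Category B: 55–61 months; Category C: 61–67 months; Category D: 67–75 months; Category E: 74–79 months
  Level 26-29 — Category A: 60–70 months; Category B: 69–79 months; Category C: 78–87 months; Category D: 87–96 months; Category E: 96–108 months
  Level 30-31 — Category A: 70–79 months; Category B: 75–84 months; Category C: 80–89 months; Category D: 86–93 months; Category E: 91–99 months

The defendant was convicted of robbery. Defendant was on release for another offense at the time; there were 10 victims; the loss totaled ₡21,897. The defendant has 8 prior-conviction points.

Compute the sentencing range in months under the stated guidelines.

78-87 months

Base offense level for robbery: 20.
S2 applies: 20 + 2 = 22.
S3 applies (level before this adjustment is 22 ≥ 14, so +3): 22 + 3 = 25.
S5 applies: 25 + 2 = 27.
S6 does not apply.
Final offense level: 27.
Criminal history: 8 prior points → Category C (3-12).
Level 27 falls in the 26-29 band.
Grid: Level 26-29 × Category C = 78-87 months.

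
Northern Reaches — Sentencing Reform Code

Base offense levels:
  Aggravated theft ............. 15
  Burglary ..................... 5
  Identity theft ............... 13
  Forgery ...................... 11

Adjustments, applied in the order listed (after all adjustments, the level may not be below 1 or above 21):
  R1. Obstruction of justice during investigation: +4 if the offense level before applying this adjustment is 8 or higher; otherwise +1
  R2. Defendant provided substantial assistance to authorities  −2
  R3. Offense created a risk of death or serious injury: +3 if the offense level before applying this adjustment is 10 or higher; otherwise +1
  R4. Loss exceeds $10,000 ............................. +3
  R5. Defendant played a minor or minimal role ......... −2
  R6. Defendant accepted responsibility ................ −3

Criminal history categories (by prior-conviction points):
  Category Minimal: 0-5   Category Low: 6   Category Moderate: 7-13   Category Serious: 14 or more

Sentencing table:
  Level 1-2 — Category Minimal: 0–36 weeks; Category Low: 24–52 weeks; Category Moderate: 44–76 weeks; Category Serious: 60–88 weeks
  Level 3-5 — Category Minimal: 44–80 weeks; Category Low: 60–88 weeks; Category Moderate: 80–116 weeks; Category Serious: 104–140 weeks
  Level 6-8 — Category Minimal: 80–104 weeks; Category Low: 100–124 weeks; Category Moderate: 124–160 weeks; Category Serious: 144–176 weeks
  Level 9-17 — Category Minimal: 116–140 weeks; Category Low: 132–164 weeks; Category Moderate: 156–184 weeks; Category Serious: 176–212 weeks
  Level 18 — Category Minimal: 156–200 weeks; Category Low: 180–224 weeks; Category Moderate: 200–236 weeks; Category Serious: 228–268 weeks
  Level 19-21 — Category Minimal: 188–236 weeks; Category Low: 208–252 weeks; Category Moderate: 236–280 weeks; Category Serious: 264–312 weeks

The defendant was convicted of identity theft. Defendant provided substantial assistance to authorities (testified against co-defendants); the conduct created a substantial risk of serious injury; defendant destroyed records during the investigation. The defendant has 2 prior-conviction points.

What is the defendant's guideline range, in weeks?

Base offense level for identity theft: 13.
R1 applies (level before this adjustment is 13 ≥ 8, so +4): 13 + 4 = 17.
R2 applies: 17 − 2 = 15.
R3 applies (level before this adjustment is 15 ≥ 10, so +3): 15 + 3 = 18.
R4 does not apply.
Final offense level: 18.
Criminal history: 2 prior points → Category Minimal (0-5).
Level 18 falls in the 18 band.
Grid: Level 18 × Category Minimal = 156-200 weeks.

156-200 weeks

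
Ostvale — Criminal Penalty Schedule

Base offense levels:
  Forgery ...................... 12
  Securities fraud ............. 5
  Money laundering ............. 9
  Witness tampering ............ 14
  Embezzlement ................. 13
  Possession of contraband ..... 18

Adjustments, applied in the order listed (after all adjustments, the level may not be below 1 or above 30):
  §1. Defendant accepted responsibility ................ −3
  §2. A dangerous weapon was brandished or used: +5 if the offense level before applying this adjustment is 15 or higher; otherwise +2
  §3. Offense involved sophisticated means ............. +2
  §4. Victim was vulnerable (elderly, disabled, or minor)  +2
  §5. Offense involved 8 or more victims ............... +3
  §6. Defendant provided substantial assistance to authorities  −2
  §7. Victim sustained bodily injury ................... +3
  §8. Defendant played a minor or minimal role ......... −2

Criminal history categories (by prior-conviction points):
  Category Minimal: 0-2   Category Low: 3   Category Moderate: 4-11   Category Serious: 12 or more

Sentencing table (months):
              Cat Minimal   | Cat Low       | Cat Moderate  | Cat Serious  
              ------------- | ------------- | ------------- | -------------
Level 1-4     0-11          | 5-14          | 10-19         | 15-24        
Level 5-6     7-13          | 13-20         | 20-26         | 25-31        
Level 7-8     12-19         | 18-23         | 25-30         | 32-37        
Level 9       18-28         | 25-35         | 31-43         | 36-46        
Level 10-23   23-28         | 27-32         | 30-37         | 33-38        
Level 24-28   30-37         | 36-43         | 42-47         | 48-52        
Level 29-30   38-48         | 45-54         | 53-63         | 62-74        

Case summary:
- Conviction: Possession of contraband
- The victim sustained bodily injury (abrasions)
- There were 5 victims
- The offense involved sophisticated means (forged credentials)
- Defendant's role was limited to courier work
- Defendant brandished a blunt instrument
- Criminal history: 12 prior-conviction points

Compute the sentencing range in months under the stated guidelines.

Base offense level for possession of contraband: 18.
§1 does not apply.
§2 applies (level before this adjustment is 18 ≥ 15, so +5): 18 + 5 = 23.
§3 applies: 23 + 2 = 25.
§4 does not apply.
§5 does not apply.
§6 does not apply.
§7 applies: 25 + 3 = 28.
§8 applies: 28 − 2 = 26.
Final offense level: 26.
Criminal history: 12 prior points → Category Serious (12+).
Level 26 falls in the 24-28 band.
Grid: Level 24-28 × Category Serious = 48-52 months.

48-52 months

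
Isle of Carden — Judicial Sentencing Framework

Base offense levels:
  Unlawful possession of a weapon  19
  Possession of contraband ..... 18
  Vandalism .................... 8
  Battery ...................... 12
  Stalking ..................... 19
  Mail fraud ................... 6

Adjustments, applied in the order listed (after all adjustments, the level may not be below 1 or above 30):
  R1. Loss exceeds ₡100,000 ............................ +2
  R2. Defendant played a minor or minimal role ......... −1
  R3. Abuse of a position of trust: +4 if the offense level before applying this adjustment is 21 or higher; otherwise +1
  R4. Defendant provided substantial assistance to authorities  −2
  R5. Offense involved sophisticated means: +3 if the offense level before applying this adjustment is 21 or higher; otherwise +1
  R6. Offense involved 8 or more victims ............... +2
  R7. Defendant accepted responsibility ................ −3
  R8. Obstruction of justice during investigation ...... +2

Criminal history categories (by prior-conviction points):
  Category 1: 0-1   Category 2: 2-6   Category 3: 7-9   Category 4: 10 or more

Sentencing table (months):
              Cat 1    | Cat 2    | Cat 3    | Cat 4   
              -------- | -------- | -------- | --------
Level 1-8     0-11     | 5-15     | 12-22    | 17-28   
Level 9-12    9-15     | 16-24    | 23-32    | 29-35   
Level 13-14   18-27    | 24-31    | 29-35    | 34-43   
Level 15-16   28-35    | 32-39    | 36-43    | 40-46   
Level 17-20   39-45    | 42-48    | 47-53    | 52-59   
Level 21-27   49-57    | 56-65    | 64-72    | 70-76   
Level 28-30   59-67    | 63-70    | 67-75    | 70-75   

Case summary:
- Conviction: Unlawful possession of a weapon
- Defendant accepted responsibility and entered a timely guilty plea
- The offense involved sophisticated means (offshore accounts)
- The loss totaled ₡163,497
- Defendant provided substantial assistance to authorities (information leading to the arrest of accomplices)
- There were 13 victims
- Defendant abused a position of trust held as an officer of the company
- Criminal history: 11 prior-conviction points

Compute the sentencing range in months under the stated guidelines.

Base offense level for unlawful possession of a weapon: 19.
R1 applies: 19 + 2 = 21.
R2 does not apply.
R3 applies (level before this adjustment is 21 ≥ 21, so +4): 21 + 4 = 25.
R4 applies: 25 − 2 = 23.
R5 applies (level before this adjustment is 23 ≥ 21, so +3): 23 + 3 = 26.
R6 applies: 26 + 2 = 28.
R7 applies: 28 − 3 = 25.
R8 does not apply.
Final offense level: 25.
Criminal history: 11 prior points → Category 4 (10+).
Level 25 falls in the 21-27 band.
Grid: Level 21-27 × Category 4 = 70-76 months.

70-76 months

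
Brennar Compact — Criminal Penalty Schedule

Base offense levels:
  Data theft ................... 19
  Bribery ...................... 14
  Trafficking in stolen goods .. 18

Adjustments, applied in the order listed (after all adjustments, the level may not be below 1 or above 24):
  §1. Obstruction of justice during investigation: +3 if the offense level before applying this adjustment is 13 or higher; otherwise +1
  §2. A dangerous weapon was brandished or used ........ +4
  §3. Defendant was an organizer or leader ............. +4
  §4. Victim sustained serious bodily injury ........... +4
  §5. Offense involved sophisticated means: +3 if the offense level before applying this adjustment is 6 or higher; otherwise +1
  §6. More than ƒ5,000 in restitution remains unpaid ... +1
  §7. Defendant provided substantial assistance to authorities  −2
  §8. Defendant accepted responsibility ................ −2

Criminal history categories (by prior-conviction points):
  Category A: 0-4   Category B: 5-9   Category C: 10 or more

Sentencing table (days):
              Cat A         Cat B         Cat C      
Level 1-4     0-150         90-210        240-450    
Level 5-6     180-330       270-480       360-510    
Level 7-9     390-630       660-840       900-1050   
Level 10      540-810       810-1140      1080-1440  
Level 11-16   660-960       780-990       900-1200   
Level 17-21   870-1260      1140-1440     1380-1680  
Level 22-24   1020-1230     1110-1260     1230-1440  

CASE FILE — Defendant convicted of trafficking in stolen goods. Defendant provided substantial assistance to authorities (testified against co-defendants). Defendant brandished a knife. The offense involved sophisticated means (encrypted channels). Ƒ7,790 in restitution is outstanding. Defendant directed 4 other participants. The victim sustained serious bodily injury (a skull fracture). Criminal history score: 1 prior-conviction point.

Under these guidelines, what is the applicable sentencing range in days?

1020-1230 days

Base offense level for trafficking in stolen goods: 18.
§1 does not apply.
§2 applies: 18 + 4 = 22.
§3 applies: 22 + 4 = 26.
§4 applies: 26 + 4 = 30.
§5 applies (level before this adjustment is 30 ≥ 6, so +3): 30 + 3 = 33.
§6 applies: 33 + 1 = 34.
§7 applies: 34 − 2 = 32.
§8 does not apply.
Level 32 exceeds the maximum of 24; capped at 24.
Final offense level: 24.
Criminal history: 1 prior point → Category A (0-4).
Level 24 falls in the 22-24 band.
Grid: Level 22-24 × Category A = 1020-1230 days.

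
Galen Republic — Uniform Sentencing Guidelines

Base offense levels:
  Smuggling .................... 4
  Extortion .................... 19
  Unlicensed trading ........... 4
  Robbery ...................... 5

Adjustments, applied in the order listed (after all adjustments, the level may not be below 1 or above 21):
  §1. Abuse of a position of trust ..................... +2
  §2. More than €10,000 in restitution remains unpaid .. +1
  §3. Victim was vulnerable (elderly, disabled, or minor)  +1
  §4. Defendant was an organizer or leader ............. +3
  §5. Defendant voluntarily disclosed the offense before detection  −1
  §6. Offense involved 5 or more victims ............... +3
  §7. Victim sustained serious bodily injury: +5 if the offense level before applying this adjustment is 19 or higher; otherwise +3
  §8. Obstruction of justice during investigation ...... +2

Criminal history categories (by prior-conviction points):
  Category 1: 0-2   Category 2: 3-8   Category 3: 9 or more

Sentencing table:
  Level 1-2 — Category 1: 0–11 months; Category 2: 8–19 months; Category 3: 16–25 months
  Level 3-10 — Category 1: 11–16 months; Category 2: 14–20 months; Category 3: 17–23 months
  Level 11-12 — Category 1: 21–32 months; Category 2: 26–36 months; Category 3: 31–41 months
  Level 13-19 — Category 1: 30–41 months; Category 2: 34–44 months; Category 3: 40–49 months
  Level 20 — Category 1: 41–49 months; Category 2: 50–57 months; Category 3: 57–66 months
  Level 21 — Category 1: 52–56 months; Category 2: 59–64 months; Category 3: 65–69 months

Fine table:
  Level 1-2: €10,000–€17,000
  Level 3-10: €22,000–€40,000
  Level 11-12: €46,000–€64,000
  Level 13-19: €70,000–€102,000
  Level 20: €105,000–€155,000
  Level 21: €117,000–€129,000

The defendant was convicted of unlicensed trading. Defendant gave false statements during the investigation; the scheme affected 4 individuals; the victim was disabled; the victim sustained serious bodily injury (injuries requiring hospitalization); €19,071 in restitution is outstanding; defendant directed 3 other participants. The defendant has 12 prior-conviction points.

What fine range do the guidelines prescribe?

Base offense level for unlicensed trading: 4.
§1 does not apply.
§2 applies: 4 + 1 = 5.
§3 applies: 5 + 1 = 6.
§4 applies: 6 + 3 = 9.
§7 applies (level before this adjustment is 9 < 19, so +3): 9 + 3 = 12.
§8 applies: 12 + 2 = 14.
Final offense level: 14.
Level 14 falls in the 13-19 band.
Fine table: Level 13-19 → €70,000–€102,000.

€70,000–€102,000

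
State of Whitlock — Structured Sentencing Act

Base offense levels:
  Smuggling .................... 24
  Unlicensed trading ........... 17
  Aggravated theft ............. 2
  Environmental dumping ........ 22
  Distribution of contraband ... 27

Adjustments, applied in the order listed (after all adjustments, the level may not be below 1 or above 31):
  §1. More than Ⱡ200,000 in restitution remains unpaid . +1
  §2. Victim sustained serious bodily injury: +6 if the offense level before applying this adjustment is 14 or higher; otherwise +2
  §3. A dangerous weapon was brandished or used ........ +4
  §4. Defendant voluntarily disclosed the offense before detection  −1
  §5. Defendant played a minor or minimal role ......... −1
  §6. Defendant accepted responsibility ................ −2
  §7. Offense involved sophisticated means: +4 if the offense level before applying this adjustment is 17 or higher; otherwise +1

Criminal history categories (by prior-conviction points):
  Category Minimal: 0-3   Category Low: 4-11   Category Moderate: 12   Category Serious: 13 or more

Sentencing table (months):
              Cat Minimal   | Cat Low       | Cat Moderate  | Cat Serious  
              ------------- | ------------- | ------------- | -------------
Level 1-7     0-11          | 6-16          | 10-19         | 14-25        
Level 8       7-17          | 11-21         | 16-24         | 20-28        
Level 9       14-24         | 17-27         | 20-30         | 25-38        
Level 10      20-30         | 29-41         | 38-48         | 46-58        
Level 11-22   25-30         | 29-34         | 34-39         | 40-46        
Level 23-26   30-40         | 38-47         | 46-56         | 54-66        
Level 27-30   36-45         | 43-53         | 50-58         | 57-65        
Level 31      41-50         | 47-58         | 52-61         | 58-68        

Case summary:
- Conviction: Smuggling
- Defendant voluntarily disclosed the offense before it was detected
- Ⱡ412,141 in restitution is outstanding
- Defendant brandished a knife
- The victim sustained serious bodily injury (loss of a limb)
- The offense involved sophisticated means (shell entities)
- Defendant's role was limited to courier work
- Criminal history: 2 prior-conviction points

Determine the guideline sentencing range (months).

Base offense level for smuggling: 24.
§1 applies: 24 + 1 = 25.
§2 applies (level before this adjustment is 25 ≥ 14, so +6): 25 + 6 = 31.
§3 applies: 31 + 4 = 35.
§4 applies: 35 − 1 = 34.
§5 applies: 34 − 1 = 33.
§6 does not apply.
§7 applies (level before this adjustment is 33 ≥ 17, so +4): 33 + 4 = 37.
Level 37 exceeds the maximum of 31; capped at 31.
Final offense level: 31.
Criminal history: 2 prior points → Category Minimal (0-3).
Level 31 falls in the 31 band.
Grid: Level 31 × Category Minimal = 41-50 months.

41-50 months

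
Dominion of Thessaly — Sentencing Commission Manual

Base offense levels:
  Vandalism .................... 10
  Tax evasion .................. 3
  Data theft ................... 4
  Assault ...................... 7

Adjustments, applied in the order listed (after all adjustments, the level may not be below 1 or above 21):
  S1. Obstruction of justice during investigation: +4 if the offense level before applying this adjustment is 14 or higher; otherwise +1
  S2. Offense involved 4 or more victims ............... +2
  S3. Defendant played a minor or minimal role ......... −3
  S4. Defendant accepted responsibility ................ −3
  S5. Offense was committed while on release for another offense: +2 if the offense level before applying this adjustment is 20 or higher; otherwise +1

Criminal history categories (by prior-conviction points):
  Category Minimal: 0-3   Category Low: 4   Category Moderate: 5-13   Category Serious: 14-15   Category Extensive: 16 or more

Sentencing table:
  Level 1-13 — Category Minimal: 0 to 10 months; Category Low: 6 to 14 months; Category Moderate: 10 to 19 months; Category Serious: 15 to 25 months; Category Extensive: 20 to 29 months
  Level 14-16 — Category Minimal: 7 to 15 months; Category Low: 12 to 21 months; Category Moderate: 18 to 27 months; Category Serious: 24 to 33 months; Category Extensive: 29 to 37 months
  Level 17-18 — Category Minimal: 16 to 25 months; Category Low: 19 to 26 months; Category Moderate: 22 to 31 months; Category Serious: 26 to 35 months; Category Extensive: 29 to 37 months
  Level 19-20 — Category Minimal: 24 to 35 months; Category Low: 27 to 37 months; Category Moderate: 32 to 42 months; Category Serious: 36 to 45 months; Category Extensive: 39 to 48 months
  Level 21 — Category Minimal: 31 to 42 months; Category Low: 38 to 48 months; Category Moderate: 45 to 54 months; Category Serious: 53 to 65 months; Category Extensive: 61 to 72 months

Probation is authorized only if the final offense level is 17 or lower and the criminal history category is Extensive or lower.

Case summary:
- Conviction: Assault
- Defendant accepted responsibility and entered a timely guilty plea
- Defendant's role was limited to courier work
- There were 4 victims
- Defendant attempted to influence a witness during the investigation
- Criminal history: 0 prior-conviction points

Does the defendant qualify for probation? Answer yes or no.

Yes

Base offense level for assault: 7.
S1 applies (level before this adjustment is 7 < 14, so +1): 7 + 1 = 8.
S2 applies: 8 + 2 = 10.
S3 applies: 10 − 3 = 7.
S4 applies: 7 − 3 = 4.
S5 does not apply.
Final offense level: 4.
Criminal history: 0 prior points → Category Minimal (0-3).
Level 4 falls in the 1-13 band.
Grid: Level 1-13 × Category Minimal = 0-10 months.
Probation check: level 4 ≤ 17 and category Minimal ≤ Extensive → eligible.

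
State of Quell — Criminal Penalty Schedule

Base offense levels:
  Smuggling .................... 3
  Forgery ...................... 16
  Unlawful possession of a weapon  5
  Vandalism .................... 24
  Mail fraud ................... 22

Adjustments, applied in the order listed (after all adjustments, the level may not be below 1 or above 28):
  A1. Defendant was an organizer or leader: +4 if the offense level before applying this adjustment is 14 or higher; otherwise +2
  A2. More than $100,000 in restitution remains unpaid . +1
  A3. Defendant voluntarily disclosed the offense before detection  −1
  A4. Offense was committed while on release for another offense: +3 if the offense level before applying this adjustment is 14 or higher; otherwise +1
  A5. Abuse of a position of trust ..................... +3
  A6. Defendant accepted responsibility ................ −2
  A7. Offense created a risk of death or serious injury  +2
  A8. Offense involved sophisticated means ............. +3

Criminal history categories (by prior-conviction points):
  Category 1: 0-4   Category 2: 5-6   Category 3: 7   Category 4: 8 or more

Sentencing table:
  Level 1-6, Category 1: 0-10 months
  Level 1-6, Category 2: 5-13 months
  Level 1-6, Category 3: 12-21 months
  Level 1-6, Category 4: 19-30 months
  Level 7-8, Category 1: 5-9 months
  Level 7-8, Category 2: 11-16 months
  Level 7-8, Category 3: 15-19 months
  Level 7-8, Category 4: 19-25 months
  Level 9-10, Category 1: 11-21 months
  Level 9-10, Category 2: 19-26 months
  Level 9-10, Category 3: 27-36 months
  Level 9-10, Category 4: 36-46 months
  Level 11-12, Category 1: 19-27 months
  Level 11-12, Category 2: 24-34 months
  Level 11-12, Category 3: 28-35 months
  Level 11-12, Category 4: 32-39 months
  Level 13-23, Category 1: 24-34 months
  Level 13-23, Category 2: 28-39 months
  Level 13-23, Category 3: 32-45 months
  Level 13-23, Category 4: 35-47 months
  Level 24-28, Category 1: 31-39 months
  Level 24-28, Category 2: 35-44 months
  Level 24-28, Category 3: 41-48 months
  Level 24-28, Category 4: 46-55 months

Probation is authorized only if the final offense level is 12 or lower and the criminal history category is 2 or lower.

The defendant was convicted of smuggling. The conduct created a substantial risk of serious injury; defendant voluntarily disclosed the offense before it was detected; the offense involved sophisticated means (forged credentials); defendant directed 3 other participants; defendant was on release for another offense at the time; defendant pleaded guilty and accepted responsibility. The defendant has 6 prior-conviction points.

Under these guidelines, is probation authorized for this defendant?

Base offense level for smuggling: 3.
A1 applies (level before this adjustment is 3 < 14, so +2): 3 + 2 = 5.
A3 applies: 5 − 1 = 4.
A4 applies (level before this adjustment is 4 < 14, so +1): 4 + 1 = 5.
A5 does not apply.
A6 applies: 5 − 2 = 3.
A7 applies: 3 + 2 = 5.
A8 applies: 5 + 3 = 8.
Final offense level: 8.
Criminal history: 6 prior points → Category 2 (5-6).
Level 8 falls in the 7-8 band.
Grid: Level 7-8 × Category 2 = 11-16 months.
Probation check: level 8 ≤ 12 and category 2 ≤ 2 → eligible.

Yes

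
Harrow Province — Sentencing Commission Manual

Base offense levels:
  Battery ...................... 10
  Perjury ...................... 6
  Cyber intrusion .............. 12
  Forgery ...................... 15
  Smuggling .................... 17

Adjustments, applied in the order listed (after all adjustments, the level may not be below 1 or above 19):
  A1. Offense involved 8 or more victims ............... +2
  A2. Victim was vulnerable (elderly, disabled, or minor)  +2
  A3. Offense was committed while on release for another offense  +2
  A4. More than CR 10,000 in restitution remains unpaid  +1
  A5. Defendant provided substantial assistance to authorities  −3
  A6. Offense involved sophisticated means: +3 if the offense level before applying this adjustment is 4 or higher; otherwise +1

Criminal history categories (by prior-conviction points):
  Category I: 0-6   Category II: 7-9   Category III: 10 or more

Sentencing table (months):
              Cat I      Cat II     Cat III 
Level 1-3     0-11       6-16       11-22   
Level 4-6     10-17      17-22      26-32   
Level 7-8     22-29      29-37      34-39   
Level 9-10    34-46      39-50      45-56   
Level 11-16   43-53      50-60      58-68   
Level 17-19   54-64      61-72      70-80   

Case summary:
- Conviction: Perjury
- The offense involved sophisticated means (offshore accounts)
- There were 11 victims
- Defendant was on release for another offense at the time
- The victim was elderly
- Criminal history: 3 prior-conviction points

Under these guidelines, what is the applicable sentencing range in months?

Base offense level for perjury: 6.
A1 applies: 6 + 2 = 8.
A2 applies: 8 + 2 = 10.
A3 applies: 10 + 2 = 12.
A4 does not apply.
A5 does not apply.
A6 applies (level before this adjustment is 12 ≥ 4, so +3): 12 + 3 = 15.
Final offense level: 15.
Criminal history: 3 prior points → Category I (0-6).
Level 15 falls in the 11-16 band.
Grid: Level 11-16 × Category I = 43-53 months.

43-53 months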